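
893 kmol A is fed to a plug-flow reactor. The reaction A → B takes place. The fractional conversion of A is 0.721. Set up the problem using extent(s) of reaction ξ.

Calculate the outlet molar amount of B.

A reacted = 0.721 × 893 = 643.9 kmol; ν_A = −1, so ξ = 643.9/1 = 643.9 kmol.
Outlet amounts (n = n₀ + ν ξ):
  A: 893 − 1(643.9) = 249.1
  B: 0 + 1(643.9) = 643.9

644 kmol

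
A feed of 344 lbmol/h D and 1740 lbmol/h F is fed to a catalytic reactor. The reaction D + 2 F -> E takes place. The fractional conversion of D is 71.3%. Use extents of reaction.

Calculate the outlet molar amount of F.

1250 lbmol/h

D reacted = 0.713 × 344 = 245.3 lbmol/h; ν_D = −1, so ξ = 245.3/1 = 245.3 lbmol/h.
Outlet amounts (n = n₀ + ν ξ):
  D: 344 − 1(245.3) = 98.73
  F: 1740 − 2(245.3) = 1249
  E: 0 + 1(245.3) = 245.3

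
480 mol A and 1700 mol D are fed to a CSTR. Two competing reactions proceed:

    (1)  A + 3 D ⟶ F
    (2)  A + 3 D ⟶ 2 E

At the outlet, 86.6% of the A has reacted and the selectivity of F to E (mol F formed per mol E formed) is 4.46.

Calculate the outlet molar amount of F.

374 mol

Conversion of A: A consumed = 0.866 × 480 = 415.7 mol = 1ξ₁ + 1ξ₂.
Selectivity: 1ξ₁ / (2ξ₂) = 4.46 → ξ₁ = 8.92 ξ₂.
Substitute: (1·8.92 + 1) ξ₂ = 415.7 → ξ₂ = 41.9 mol, ξ₁ = 373.8 mol.
Outlet amounts (n = n₀ + Σ ν·ξ):
  A: 480 − 1(373.8) − 1(41.9) = 64.32
  D: 1700 − 3(373.8) − 3(41.9) = 453
  F: 0 + 1(373.8) = 373.8
  E: 0 + 2(41.9) = 83.81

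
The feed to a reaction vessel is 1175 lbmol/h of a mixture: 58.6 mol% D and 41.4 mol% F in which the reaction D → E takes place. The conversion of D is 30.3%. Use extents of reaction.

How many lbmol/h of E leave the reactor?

D reacted = 0.303 × 688.5 = 208.6 lbmol/h; ν_D = −1, so ξ = 208.6/1 = 208.6 lbmol/h.
Outlet amounts (n = n₀ + ν ξ):
  D: 688.5 − 1(208.6) = 479.9
  E: 0 + 1(208.6) = 208.6
  F: 486.4 (inert)

209 lbmol/h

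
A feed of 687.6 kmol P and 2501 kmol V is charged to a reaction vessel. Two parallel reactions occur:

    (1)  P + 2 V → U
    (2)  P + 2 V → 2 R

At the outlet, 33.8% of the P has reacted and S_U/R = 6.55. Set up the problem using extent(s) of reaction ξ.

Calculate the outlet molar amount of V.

Conversion of P: P consumed = 0.338 × 687.6 = 232.4 kmol = 1ξ₁ + 1ξ₂.
Selectivity: 1ξ₁ / (2ξ₂) = 6.55 → ξ₁ = 13.1 ξ₂.
Substitute: (1·13.1 + 1) ξ₂ = 232.4 → ξ₂ = 16.48 kmol, ξ₁ = 215.9 kmol.
Outlet amounts (n = n₀ + Σ ν·ξ):
  P: 687.6 − 1(215.9) − 1(16.48) = 455.2
  V: 2501 − 2(215.9) − 2(16.48) = 2036
  U: 0 + 1(215.9) = 215.9
  R: 0 + 2(16.48) = 32.97

2040 kmol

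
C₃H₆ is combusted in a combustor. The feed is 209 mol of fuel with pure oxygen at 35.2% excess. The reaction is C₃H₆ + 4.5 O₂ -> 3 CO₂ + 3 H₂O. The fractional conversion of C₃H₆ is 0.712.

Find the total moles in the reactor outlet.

Stoichiometric O₂ = 4.5 × 209 = 940.5 mol; O₂ fed = 940.5 × 1.352 = 1272 mol.
Fuel reacted = 0.712 × 209 → ξ = 148.8 mol.
Outlet (n = n₀ + ν ξ):
  C₃H₆: 209 − 1(148.8) = 60.19
  O₂: 1272 − 4.5(148.8) = 601.9
  CO₂: 0 + 3(148.8) = 446.4
  H₂O: 0 + 3(148.8) = 446.4
Total out = 60.19 + 601.9 + 446.4 + 446.4 = 1555 mol.

1550 mol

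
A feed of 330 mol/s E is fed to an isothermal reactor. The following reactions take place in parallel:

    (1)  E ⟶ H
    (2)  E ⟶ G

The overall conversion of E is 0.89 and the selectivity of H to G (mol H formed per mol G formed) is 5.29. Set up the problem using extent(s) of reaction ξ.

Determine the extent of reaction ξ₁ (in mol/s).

Conversion of E: E consumed = 0.89 × 330 = 293.7 mol/s = 1ξ₁ + 1ξ₂.
Selectivity: 1ξ₁ / (1ξ₂) = 5.29 → ξ₁ = 5.29 ξ₂.
Substitute: (1·5.29 + 1) ξ₂ = 293.7 → ξ₂ = 46.69 mol/s, ξ₁ = 247 mol/s.
Outlet amounts (n = n₀ + Σ ν·ξ):
  E: 330 − 1(247) − 1(46.69) = 36.3
  H: 0 + 1(247) = 247
  G: 0 + 1(46.69) = 46.69

ξ₁ = 247 mol/s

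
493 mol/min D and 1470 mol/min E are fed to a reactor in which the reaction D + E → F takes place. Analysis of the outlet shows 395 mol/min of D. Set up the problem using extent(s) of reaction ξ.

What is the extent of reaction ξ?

For D: n = n₀ − 1ξ → 395 = 493 − 1ξ, giving ξ = 98 mol/min.
Outlet amounts (n = n₀ + ν ξ):
  D: 493 − 1(98) = 395
  E: 1470 − 1(98) = 1372
  F: 0 + 1(98) = 98

ξ = 98 mol/min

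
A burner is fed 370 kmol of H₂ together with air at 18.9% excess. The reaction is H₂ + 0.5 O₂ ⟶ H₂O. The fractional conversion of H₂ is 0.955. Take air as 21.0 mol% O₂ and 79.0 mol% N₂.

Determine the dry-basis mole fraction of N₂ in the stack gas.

Stoichiometric O₂ = 0.5 × 370 = 185 kmol; O₂ fed = 185 × 1.189 = 220 kmol.
N₂ fed = 220 × 79/21 = 827.5 kmol.
Fuel reacted = 0.955 × 370 → ξ = 353.3 kmol.
Outlet (n = n₀ + ν ξ):
  H₂: 370 − 1(353.3) = 16.65
  O₂: 220 − 0.5(353.3) = 43.29
  N₂: 827.5 (inert)
  H₂O: 0 + 1(353.3) = 353.3
Dry total = 887.4 kmol; y_N₂ (dry) = 827.5 / 887.4 = 0.9325.

0.932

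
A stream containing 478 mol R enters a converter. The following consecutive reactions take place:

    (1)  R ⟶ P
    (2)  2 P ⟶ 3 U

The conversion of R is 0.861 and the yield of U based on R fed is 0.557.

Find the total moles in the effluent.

Conversion of R: R consumed = 1ξ₁ = 0.861 × 478 → ξ₁ = 411.6 mol.
Yield of U: 3ξ₂ / 478 = 0.557 → ξ₂ = 88.75 mol.
Outlet amounts (n = n₀ + Σ ν·ξ):
  R: 478 − 1(411.6) = 66.44
  P: 0 + 1(411.6) − 2(88.75) = 234.1
  U: 0 + 3(88.75) = 266.2
Total out = 66.44 + 234.1 + 266.2 = 566.7 mol.

567 mol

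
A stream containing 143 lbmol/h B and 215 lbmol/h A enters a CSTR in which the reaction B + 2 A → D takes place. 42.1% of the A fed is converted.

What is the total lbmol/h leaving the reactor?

A reacted = 0.421 × 215 = 90.52 lbmol/h; ν_A = −2, so ξ = 90.52/2 = 45.26 lbmol/h.
Outlet amounts (n = n₀ + ν ξ):
  B: 143 − 1(45.26) = 97.74
  A: 215 − 2(45.26) = 124.5
  D: 0 + 1(45.26) = 45.26
Total out = 97.74 + 124.5 + 45.26 = 267.5 lbmol/h.

267 lbmol/h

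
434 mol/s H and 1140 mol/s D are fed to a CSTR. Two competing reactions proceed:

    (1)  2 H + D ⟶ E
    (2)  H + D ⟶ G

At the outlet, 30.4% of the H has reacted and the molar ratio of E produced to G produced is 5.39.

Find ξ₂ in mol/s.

Conversion of H: H consumed = 0.304 × 434 = 131.9 mol/s = 2ξ₁ + 1ξ₂.
Selectivity: 1ξ₁ / (1ξ₂) = 5.39 → ξ₁ = 5.39 ξ₂.
Substitute: (2·5.39 + 1) ξ₂ = 131.9 → ξ₂ = 11.2 mol/s, ξ₁ = 60.37 mol/s.
Outlet amounts (n = n₀ + Σ ν·ξ):
  H: 434 − 2(60.37) − 1(11.2) = 302.1
  D: 1140 − 1(60.37) − 1(11.2) = 1068
  E: 0 + 1(60.37) = 60.37
  G: 0 + 1(11.2) = 11.2

ξ₂ = 11.2 mol/s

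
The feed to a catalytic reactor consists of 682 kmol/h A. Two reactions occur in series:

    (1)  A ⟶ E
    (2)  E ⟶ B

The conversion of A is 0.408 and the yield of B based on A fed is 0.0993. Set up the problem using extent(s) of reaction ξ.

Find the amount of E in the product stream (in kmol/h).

Conversion of A: A consumed = 1ξ₁ = 0.408 × 682 → ξ₁ = 278.3 kmol/h.
Yield of B: 1ξ₂ / 682 = 0.0993 → ξ₂ = 67.72 kmol/h.
Outlet amounts (n = n₀ + Σ ν·ξ):
  A: 682 − 1(278.3) = 403.7
  E: 0 + 1(278.3) − 1(67.72) = 210.5
  B: 0 + 1(67.72) = 67.72

211 kmol/h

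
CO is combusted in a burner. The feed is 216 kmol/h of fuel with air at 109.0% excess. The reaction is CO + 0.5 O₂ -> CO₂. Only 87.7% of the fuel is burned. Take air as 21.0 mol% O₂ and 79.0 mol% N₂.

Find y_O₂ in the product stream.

0.11

Stoichiometric O₂ = 0.5 × 216 = 108 kmol/h; O₂ fed = 108 × 2.090 = 225.7 kmol/h.
N₂ fed = 225.7 × 79/21 = 849.1 kmol/h.
Fuel reacted = 0.877 × 216 → ξ = 189.4 kmol/h.
Outlet (n = n₀ + ν ξ):
  CO: 216 − 1(189.4) = 26.57
  O₂: 225.7 − 0.5(189.4) = 131
  N₂: 849.1 (inert)
  CO₂: 0 + 1(189.4) = 189.4
Total out = 1196 kmol/h; y_O₂ = 131 / 1196 = 0.1095.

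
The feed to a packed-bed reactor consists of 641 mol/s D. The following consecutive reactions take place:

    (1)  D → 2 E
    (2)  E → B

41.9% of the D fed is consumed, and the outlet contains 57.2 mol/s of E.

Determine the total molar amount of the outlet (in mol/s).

Conversion of D: D consumed = 1ξ₁ = 0.419 × 641 → ξ₁ = 268.6 mol/s.
E balance: n_E = 0 + 2ξ₁ − 1ξ₂ = 57.2 → ξ₂ = (2·268.6 − 57.2)/1 = 480 mol/s.
Outlet amounts (n = n₀ + Σ ν·ξ):
  D: 641 − 1(268.6) = 372.4
  E: 0 + 2(268.6) − 1(480) = 57.2
  B: 0 + 1(480) = 480
Total out = 372.4 + 57.2 + 480 = 909.6 mol/s.

910 mol/s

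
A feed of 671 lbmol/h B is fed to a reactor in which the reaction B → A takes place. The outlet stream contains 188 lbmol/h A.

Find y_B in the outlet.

0.72

For A: n = n₀ + 1ξ → 188 = 0 + 1ξ, giving ξ = 188 lbmol/h.
Outlet amounts (n = n₀ + ν ξ):
  B: 671 − 1(188) = 483
  A: 0 + 1(188) = 188
Total out = 671 lbmol/h; y_B = 483 / 671 = 0.7198.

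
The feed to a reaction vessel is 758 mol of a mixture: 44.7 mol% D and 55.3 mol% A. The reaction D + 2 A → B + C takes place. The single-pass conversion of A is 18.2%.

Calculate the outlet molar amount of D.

A reacted = 0.182 × 419.2 = 76.29 mol; ν_A = −2, so ξ = 76.29/2 = 38.14 mol.
Outlet amounts (n = n₀ + ν ξ):
  D: 338.8 − 1(38.14) = 300.7
  A: 419.2 − 2(38.14) = 342.9
  B: 0 + 1(38.14) = 38.14
  C: 0 + 1(38.14) = 38.14

301 mol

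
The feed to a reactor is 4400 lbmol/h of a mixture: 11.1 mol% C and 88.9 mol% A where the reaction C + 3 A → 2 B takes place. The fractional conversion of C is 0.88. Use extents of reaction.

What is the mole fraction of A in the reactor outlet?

0.741

C reacted = 0.88 × 488.4 = 429.8 lbmol/h; ν_C = −1, so ξ = 429.8/1 = 429.8 lbmol/h.
Outlet amounts (n = n₀ + ν ξ):
  C: 488.4 − 1(429.8) = 58.61
  A: 3912 − 3(429.8) = 2622
  B: 0 + 2(429.8) = 859.6
Total out = 3540 lbmol/h; y_A = 2622 / 3540 = 0.7407.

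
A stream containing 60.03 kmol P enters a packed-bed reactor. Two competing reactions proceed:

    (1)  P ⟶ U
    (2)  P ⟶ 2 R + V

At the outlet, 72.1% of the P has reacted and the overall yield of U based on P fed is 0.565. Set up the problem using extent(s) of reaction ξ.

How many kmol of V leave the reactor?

9.36 kmol

Yield of U: 1ξ₁ / 60.03 = 0.565 → ξ₁ = 33.92 kmol.
Conversion of P: 1ξ₁ + 1ξ₂ = 0.721 × 60.03 = 43.28 → ξ₂ = 9.365 kmol.
Outlet amounts (n = n₀ + Σ ν·ξ):
  P: 60.03 − 1(33.92) − 1(9.365) = 16.75
  U: 0 + 1(33.92) = 33.92
  R: 0 + 2(9.365) = 18.73
  V: 0 + 1(9.365) = 9.365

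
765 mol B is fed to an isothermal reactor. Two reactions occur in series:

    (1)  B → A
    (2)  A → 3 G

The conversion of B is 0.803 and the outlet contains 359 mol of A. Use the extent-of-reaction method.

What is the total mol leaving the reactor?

Conversion of B: B consumed = 1ξ₁ = 0.803 × 765 → ξ₁ = 614.3 mol.
A balance: n_A = 0 + 1ξ₁ − 1ξ₂ = 359 → ξ₂ = (1·614.3 − 359)/1 = 255.3 mol.
Outlet amounts (n = n₀ + Σ ν·ξ):
  B: 765 − 1(614.3) = 150.7
  A: 0 + 1(614.3) − 1(255.3) = 359
  G: 0 + 3(255.3) = 765.9
Total out = 150.7 + 359 + 765.9 = 1276 mol.

1280 mol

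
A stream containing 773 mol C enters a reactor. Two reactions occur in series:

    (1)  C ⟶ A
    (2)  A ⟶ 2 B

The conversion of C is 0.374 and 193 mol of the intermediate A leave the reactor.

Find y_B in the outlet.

Conversion of C: C consumed = 1ξ₁ = 0.374 × 773 → ξ₁ = 289.1 mol.
A balance: n_A = 0 + 1ξ₁ − 1ξ₂ = 193 → ξ₂ = (1·289.1 − 193)/1 = 96.1 mol.
Outlet amounts (n = n₀ + Σ ν·ξ):
  C: 773 − 1(289.1) = 483.9
  A: 0 + 1(289.1) − 1(96.1) = 193
  B: 0 + 2(96.1) = 192.2
Total out = 869.1 mol; y_B = 192.2 / 869.1 = 0.2212.

0.221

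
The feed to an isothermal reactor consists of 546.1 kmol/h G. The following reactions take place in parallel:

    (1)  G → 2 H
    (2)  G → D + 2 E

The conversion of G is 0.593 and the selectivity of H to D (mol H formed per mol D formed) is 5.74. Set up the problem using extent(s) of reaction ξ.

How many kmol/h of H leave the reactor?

Conversion of G: G consumed = 0.593 × 546.1 = 323.8 kmol/h = 1ξ₁ + 1ξ₂.
Selectivity: 2ξ₁ / (1ξ₂) = 5.74 → ξ₁ = 2.87 ξ₂.
Substitute: (1·2.87 + 1) ξ₂ = 323.8 → ξ₂ = 83.68 kmol/h, ξ₁ = 240.2 kmol/h.
Outlet amounts (n = n₀ + Σ ν·ξ):
  G: 546.1 − 1(240.2) − 1(83.68) = 222.3
  H: 0 + 2(240.2) = 480.3
  D: 0 + 1(83.68) = 83.68
  E: 0 + 2(83.68) = 167.4

480 kmol/h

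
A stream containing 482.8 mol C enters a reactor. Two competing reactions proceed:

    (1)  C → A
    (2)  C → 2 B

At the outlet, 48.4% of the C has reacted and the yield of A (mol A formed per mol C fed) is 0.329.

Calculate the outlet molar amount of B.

150 mol

Yield of A: 1ξ₁ / 482.8 = 0.329 → ξ₁ = 158.8 mol.
Conversion of C: 1ξ₁ + 1ξ₂ = 0.484 × 482.8 = 233.7 → ξ₂ = 74.83 mol.
Outlet amounts (n = n₀ + Σ ν·ξ):
  C: 482.8 − 1(158.8) − 1(74.83) = 249.1
  A: 0 + 1(158.8) = 158.8
  B: 0 + 2(74.83) = 149.7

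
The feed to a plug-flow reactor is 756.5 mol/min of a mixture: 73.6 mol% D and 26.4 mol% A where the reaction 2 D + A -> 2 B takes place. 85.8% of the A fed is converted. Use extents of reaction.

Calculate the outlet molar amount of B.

A reacted = 0.858 × 199.7 = 171.4 mol/min; ν_A = −1, so ξ = 171.4/1 = 171.4 mol/min.
Outlet amounts (n = n₀ + ν ξ):
  D: 556.8 − 2(171.4) = 214.1
  A: 199.7 − 1(171.4) = 28.36
  B: 0 + 2(171.4) = 342.7

343 mol/min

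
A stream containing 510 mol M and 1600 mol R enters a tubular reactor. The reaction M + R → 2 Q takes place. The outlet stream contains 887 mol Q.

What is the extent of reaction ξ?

ξ = 444 mol

For Q: n = n₀ + 2ξ → 887 = 0 + 2ξ, giving ξ = 443.5 mol.
Outlet amounts (n = n₀ + ν ξ):
  M: 510 − 1(443.5) = 66.5
  R: 1600 − 1(443.5) = 1156
  Q: 0 + 2(443.5) = 887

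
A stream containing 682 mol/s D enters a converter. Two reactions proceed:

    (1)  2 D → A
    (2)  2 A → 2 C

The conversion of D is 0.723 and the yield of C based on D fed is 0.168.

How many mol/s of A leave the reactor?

Conversion of D: D consumed = 2ξ₁ = 0.723 × 682 → ξ₁ = 246.5 mol/s.
Yield of C: 2ξ₂ / 682 = 0.168 → ξ₂ = 57.29 mol/s.
Outlet amounts (n = n₀ + Σ ν·ξ):
  D: 682 − 2(246.5) = 188.9
  A: 0 + 1(246.5) − 2(57.29) = 132
  C: 0 + 2(57.29) = 114.6

132 mol/s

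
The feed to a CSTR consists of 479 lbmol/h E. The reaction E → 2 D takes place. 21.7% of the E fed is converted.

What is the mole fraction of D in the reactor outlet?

0.357

E reacted = 0.217 × 479 = 103.9 lbmol/h; ν_E = −1, so ξ = 103.9/1 = 103.9 lbmol/h.
Outlet amounts (n = n₀ + ν ξ):
  E: 479 − 1(103.9) = 375.1
  D: 0 + 2(103.9) = 207.9
Total out = 582.9 lbmol/h; y_D = 207.9 / 582.9 = 0.3566.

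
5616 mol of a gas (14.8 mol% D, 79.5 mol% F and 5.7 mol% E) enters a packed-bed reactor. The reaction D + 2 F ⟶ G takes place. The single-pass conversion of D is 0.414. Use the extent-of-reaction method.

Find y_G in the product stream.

0.0698

D reacted = 0.414 × 831.2 = 344.1 mol; ν_D = −1, so ξ = 344.1/1 = 344.1 mol.
Outlet amounts (n = n₀ + ν ξ):
  D: 831.2 − 1(344.1) = 487.1
  F: 4465 − 2(344.1) = 3777
  G: 0 + 1(344.1) = 344.1
  E: 320.1 (inert)
Total out = 4928 mol; y_G = 344.1 / 4928 = 0.06983.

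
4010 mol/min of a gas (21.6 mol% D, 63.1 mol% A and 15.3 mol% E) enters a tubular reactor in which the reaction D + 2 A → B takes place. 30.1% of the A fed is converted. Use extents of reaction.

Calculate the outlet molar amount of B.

A reacted = 0.301 × 2530 = 761.6 mol/min; ν_A = −2, so ξ = 761.6/2 = 380.8 mol/min.
Outlet amounts (n = n₀ + ν ξ):
  D: 866.2 − 1(380.8) = 485.3
  A: 2530 − 2(380.8) = 1769
  B: 0 + 1(380.8) = 380.8
  E: 613.5 (inert)

381 mol/min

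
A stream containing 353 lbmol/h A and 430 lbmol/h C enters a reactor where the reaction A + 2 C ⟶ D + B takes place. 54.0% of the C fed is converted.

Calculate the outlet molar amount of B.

C reacted = 0.54 × 430 = 232.2 lbmol/h; ν_C = −2, so ξ = 232.2/2 = 116.1 lbmol/h.
Outlet amounts (n = n₀ + ν ξ):
  A: 353 − 1(116.1) = 236.9
  C: 430 − 2(116.1) = 197.8
  D: 0 + 1(116.1) = 116.1
  B: 0 + 1(116.1) = 116.1

116 lbmol/h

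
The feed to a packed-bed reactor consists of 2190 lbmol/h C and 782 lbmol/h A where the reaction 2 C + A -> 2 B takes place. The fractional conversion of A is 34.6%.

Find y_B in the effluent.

0.2

A reacted = 0.346 × 782 = 270.6 lbmol/h; ν_A = −1, so ξ = 270.6/1 = 270.6 lbmol/h.
Outlet amounts (n = n₀ + ν ξ):
  C: 2190 − 2(270.6) = 1649
  A: 782 − 1(270.6) = 511.4
  B: 0 + 2(270.6) = 541.1
Total out = 2701 lbmol/h; y_B = 541.1 / 2701 = 0.2003.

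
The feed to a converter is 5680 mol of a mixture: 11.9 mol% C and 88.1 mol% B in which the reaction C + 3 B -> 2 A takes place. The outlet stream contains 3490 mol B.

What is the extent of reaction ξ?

For B: n = n₀ − 3ξ → 3490 = 5004 − 3ξ, giving ξ = 504.7 mol.
Outlet amounts (n = n₀ + ν ξ):
  C: 675.9 − 1(504.7) = 171.2
  B: 5004 − 3(504.7) = 3490
  A: 0 + 2(504.7) = 1009

ξ = 505 mol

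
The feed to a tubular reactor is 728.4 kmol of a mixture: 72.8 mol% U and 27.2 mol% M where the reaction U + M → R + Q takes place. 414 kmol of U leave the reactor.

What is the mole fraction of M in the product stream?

0.112

For U: n = n₀ − 1ξ → 414 = 530.3 − 1ξ, giving ξ = 116.3 kmol.
Outlet amounts (n = n₀ + ν ξ):
  U: 530.3 − 1(116.3) = 414
  M: 198.1 − 1(116.3) = 81.85
  R: 0 + 1(116.3) = 116.3
  Q: 0 + 1(116.3) = 116.3
Total out = 728.4 kmol; y_M = 81.85 / 728.4 = 0.1124.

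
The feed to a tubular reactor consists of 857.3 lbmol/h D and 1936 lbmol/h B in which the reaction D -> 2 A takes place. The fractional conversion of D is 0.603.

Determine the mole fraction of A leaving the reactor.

0.312

D reacted = 0.603 × 857.3 = 517 lbmol/h; ν_D = −1, so ξ = 517/1 = 517 lbmol/h.
Outlet amounts (n = n₀ + ν ξ):
  D: 857.3 − 1(517) = 340.3
  A: 0 + 2(517) = 1034
  B: 1936 (inert)
Total out = 3310 lbmol/h; y_A = 1034 / 3310 = 0.3123.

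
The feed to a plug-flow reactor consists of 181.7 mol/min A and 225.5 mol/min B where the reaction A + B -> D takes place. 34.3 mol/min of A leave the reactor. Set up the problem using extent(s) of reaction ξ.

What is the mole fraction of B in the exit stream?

0.301

For A: n = n₀ − 1ξ → 34.3 = 181.7 − 1ξ, giving ξ = 147.4 mol/min.
Outlet amounts (n = n₀ + ν ξ):
  A: 181.7 − 1(147.4) = 34.3
  B: 225.5 − 1(147.4) = 78.1
  D: 0 + 1(147.4) = 147.4
Total out = 259.8 mol/min; y_B = 78.1 / 259.8 = 0.3006.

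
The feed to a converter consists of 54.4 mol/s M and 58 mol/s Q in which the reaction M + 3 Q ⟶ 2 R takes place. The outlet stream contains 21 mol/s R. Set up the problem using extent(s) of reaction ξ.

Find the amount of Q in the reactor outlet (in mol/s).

For R: n = n₀ + 2ξ → 21 = 0 + 2ξ, giving ξ = 10.5 mol/s.
Outlet amounts (n = n₀ + ν ξ):
  M: 54.4 − 1(10.5) = 43.9
  Q: 58 − 3(10.5) = 26.5
  R: 0 + 2(10.5) = 21

26.5 mol/s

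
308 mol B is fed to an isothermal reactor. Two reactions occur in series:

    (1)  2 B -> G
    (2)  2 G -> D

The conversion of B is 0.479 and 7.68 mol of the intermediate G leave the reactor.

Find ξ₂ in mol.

ξ₂ = 33 mol

Conversion of B: B consumed = 2ξ₁ = 0.479 × 308 → ξ₁ = 73.77 mol.
G balance: n_G = 0 + 1ξ₁ − 2ξ₂ = 7.68 → ξ₂ = (1·73.77 − 7.68)/2 = 33.04 mol.
Outlet amounts (n = n₀ + Σ ν·ξ):
  B: 308 − 2(73.77) = 160.5
  G: 0 + 1(73.77) − 2(33.04) = 7.68
  D: 0 + 1(33.04) = 33.04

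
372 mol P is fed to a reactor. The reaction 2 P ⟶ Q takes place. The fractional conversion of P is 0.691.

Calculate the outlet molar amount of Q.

P reacted = 0.691 × 372 = 257.1 mol; ν_P = −2, so ξ = 257.1/2 = 128.5 mol.
Outlet amounts (n = n₀ + ν ξ):
  P: 372 − 2(128.5) = 114.9
  Q: 0 + 1(128.5) = 128.5

129 mol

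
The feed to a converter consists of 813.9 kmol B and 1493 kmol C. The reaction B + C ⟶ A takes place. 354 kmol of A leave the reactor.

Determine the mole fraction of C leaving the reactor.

For A: n = n₀ + 1ξ → 354 = 0 + 1ξ, giving ξ = 354 kmol.
Outlet amounts (n = n₀ + ν ξ):
  B: 813.9 − 1(354) = 459.9
  C: 1493 − 1(354) = 1139
  A: 0 + 1(354) = 354
Total out = 1953 kmol; y_C = 1139 / 1953 = 0.5832.

0.583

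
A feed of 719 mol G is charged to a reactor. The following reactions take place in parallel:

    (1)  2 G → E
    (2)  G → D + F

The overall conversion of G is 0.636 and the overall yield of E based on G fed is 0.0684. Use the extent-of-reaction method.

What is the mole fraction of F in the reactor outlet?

0.349

Yield of E: 1ξ₁ / 719 = 0.0684 → ξ₁ = 49.18 mol.
Conversion of G: 2ξ₁ + 1ξ₂ = 0.636 × 719 = 457.3 → ξ₂ = 358.9 mol.
Outlet amounts (n = n₀ + Σ ν·ξ):
  G: 719 − 2(49.18) − 1(358.9) = 261.7
  E: 0 + 1(49.18) = 49.18
  D: 0 + 1(358.9) = 358.9
  F: 0 + 1(358.9) = 358.9
Total out = 1029 mol; y_F = 358.9 / 1029 = 0.3489.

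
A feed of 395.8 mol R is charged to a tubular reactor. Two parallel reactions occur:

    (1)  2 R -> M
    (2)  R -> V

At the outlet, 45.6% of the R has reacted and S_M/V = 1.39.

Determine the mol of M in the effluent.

Conversion of R: R consumed = 0.456 × 395.8 = 180.5 mol = 2ξ₁ + 1ξ₂.
Selectivity: 1ξ₁ / (1ξ₂) = 1.39 → ξ₁ = 1.39 ξ₂.
Substitute: (2·1.39 + 1) ξ₂ = 180.5 → ξ₂ = 47.75 mol, ξ₁ = 66.37 mol.
Outlet amounts (n = n₀ + Σ ν·ξ):
  R: 395.8 − 2(66.37) − 1(47.75) = 215.3
  M: 0 + 1(66.37) = 66.37
  V: 0 + 1(47.75) = 47.75

66.4 mol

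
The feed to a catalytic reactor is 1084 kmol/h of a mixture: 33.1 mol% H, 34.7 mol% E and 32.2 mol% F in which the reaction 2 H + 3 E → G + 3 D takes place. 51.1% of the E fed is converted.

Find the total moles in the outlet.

E reacted = 0.511 × 376.1 = 192.2 kmol/h; ν_E = −3, so ξ = 192.2/3 = 64.07 kmol/h.
Outlet amounts (n = n₀ + ν ξ):
  H: 358.8 − 2(64.07) = 230.7
  E: 376.1 − 3(64.07) = 183.9
  G: 0 + 1(64.07) = 64.07
  D: 0 + 3(64.07) = 192.2
  F: 349 (inert)
Total out = 230.7 + 183.9 + 64.07 + 192.2 + 349 = 1020 kmol/h.

1020 kmol/h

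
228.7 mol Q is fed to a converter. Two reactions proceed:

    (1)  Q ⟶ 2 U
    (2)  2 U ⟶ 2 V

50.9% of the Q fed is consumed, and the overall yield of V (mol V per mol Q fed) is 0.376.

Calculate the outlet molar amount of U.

147 mol

Conversion of Q: Q consumed = 1ξ₁ = 0.509 × 228.7 → ξ₁ = 116.4 mol.
Yield of V: 2ξ₂ / 228.7 = 0.376 → ξ₂ = 43 mol.
Outlet amounts (n = n₀ + Σ ν·ξ):
  Q: 228.7 − 1(116.4) = 112.3
  U: 0 + 2(116.4) − 2(43) = 146.8
  V: 0 + 2(43) = 85.99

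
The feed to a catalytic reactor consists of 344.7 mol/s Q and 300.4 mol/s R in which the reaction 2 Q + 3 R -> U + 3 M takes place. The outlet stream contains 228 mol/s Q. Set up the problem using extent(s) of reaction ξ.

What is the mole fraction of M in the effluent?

For Q: n = n₀ − 2ξ → 228 = 344.7 − 2ξ, giving ξ = 58.35 mol/s.
Outlet amounts (n = n₀ + ν ξ):
  Q: 344.7 − 2(58.35) = 228
  R: 300.4 − 3(58.35) = 125.3
  U: 0 + 1(58.35) = 58.35
  M: 0 + 3(58.35) = 175
Total out = 586.8 mol/s; y_M = 175 / 586.8 = 0.2983.

0.298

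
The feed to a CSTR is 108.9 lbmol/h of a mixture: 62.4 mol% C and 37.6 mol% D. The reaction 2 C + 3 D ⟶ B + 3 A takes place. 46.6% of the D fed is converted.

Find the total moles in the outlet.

D reacted = 0.466 × 40.95 = 19.08 lbmol/h; ν_D = −3, so ξ = 19.08/3 = 6.36 lbmol/h.
Outlet amounts (n = n₀ + ν ξ):
  C: 67.95 − 2(6.36) = 55.23
  D: 40.95 − 3(6.36) = 21.87
  B: 0 + 1(6.36) = 6.36
  A: 0 + 3(6.36) = 19.08
Total out = 55.23 + 21.87 + 6.36 + 19.08 = 102.5 lbmol/h.

103 lbmol/h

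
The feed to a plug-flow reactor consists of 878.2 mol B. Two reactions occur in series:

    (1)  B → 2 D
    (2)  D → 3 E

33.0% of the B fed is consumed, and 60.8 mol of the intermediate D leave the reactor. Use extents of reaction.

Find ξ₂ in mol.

Conversion of B: B consumed = 1ξ₁ = 0.33 × 878.2 → ξ₁ = 289.8 mol.
D balance: n_D = 0 + 2ξ₁ − 1ξ₂ = 60.8 → ξ₂ = (2·289.8 − 60.8)/1 = 518.8 mol.
Outlet amounts (n = n₀ + Σ ν·ξ):
  B: 878.2 − 1(289.8) = 588.4
  D: 0 + 2(289.8) − 1(518.8) = 60.8
  E: 0 + 3(518.8) = 1556

ξ₂ = 519 mol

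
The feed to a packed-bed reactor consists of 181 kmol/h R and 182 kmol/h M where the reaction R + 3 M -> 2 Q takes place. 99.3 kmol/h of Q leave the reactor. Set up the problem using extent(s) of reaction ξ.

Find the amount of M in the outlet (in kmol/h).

For Q: n = n₀ + 2ξ → 99.3 = 0 + 2ξ, giving ξ = 49.65 kmol/h.
Outlet amounts (n = n₀ + ν ξ):
  R: 181 − 1(49.65) = 131.3
  M: 182 − 3(49.65) = 33.05
  Q: 0 + 2(49.65) = 99.3

33.1 kmol/h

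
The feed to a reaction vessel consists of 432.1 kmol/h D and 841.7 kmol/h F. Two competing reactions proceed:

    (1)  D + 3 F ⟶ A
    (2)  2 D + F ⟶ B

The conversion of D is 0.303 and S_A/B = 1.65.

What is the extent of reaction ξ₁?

ξ₁ = 59.2 kmol/h

Conversion of D: D consumed = 0.303 × 432.1 = 130.9 kmol/h = 1ξ₁ + 2ξ₂.
Selectivity: 1ξ₁ / (1ξ₂) = 1.65 → ξ₁ = 1.65 ξ₂.
Substitute: (1·1.65 + 2) ξ₂ = 130.9 → ξ₂ = 35.87 kmol/h, ξ₁ = 59.19 kmol/h.
Outlet amounts (n = n₀ + Σ ν·ξ):
  D: 432.1 − 1(59.19) − 2(35.87) = 301.2
  F: 841.7 − 3(59.19) − 1(35.87) = 628.3
  A: 0 + 1(59.19) = 59.19
  B: 0 + 1(35.87) = 35.87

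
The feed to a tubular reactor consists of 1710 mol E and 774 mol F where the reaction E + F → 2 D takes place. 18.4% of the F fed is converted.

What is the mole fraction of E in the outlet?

0.631

F reacted = 0.184 × 774 = 142.4 mol; ν_F = −1, so ξ = 142.4/1 = 142.4 mol.
Outlet amounts (n = n₀ + ν ξ):
  E: 1710 − 1(142.4) = 1568
  F: 774 − 1(142.4) = 631.6
  D: 0 + 2(142.4) = 284.8
Total out = 2484 mol; y_E = 1568 / 2484 = 0.6311.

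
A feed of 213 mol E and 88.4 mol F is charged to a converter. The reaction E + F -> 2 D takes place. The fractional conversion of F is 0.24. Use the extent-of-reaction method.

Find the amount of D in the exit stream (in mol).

F reacted = 0.24 × 88.4 = 21.22 mol; ν_F = −1, so ξ = 21.22/1 = 21.22 mol.
Outlet amounts (n = n₀ + ν ξ):
  E: 213 − 1(21.22) = 191.8
  F: 88.4 − 1(21.22) = 67.18
  D: 0 + 2(21.22) = 42.43

42.4 mol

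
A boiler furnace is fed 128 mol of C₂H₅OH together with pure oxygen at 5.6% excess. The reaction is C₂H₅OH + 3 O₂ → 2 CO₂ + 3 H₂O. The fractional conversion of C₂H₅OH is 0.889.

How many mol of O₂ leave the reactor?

Stoichiometric O₂ = 3 × 128 = 384 mol; O₂ fed = 384 × 1.056 = 405.5 mol.
Fuel reacted = 0.889 × 128 → ξ = 113.8 mol.
Outlet (n = n₀ + ν ξ):
  C₂H₅OH: 128 − 1(113.8) = 14.21
  O₂: 405.5 − 3(113.8) = 64.13
  CO₂: 0 + 2(113.8) = 227.6
  H₂O: 0 + 3(113.8) = 341.4

64.1 mol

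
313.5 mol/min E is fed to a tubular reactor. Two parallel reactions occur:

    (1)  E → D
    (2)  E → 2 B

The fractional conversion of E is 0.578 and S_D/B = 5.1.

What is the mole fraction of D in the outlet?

0.501

Conversion of E: E consumed = 0.578 × 313.5 = 181.2 mol/min = 1ξ₁ + 1ξ₂.
Selectivity: 1ξ₁ / (2ξ₂) = 5.1 → ξ₁ = 10.2 ξ₂.
Substitute: (1·10.2 + 1) ξ₂ = 181.2 → ξ₂ = 16.18 mol/min, ξ₁ = 165 mol/min.
Outlet amounts (n = n₀ + Σ ν·ξ):
  E: 313.5 − 1(165) − 1(16.18) = 132.3
  D: 0 + 1(165) = 165
  B: 0 + 2(16.18) = 32.36
Total out = 329.7 mol/min; y_D = 165 / 329.7 = 0.5006.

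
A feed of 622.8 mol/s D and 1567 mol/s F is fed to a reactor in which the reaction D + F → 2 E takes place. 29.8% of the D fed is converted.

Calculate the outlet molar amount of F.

1380 mol/s

D reacted = 0.298 × 622.8 = 185.6 mol/s; ν_D = −1, so ξ = 185.6/1 = 185.6 mol/s.
Outlet amounts (n = n₀ + ν ξ):
  D: 622.8 − 1(185.6) = 437.2
  F: 1567 − 1(185.6) = 1381
  E: 0 + 2(185.6) = 371.2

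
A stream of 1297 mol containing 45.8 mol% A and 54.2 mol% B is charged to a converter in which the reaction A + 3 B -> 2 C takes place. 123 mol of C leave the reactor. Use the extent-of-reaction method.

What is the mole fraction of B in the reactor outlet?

0.442

For C: n = n₀ + 2ξ → 123 = 0 + 2ξ, giving ξ = 61.5 mol.
Outlet amounts (n = n₀ + ν ξ):
  A: 594 − 1(61.5) = 532.5
  B: 703 − 3(61.5) = 518.5
  C: 0 + 2(61.5) = 123
Total out = 1174 mol; y_B = 518.5 / 1174 = 0.4416.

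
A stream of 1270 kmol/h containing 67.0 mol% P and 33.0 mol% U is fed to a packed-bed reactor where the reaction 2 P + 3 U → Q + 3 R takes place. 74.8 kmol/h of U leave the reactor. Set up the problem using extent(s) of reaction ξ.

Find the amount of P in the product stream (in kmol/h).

621 kmol/h

For U: n = n₀ − 3ξ → 74.8 = 419.1 − 3ξ, giving ξ = 114.8 kmol/h.
Outlet amounts (n = n₀ + ν ξ):
  P: 850.9 − 2(114.8) = 621.4
  U: 419.1 − 3(114.8) = 74.8
  Q: 0 + 1(114.8) = 114.8
  R: 0 + 3(114.8) = 344.3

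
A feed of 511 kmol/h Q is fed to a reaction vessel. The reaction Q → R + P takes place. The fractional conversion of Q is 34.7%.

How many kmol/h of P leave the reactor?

Q reacted = 0.347 × 511 = 177.3 kmol/h; ν_Q = −1, so ξ = 177.3/1 = 177.3 kmol/h.
Outlet amounts (n = n₀ + ν ξ):
  Q: 511 − 1(177.3) = 333.7
  R: 0 + 1(177.3) = 177.3
  P: 0 + 1(177.3) = 177.3

177 kmol/h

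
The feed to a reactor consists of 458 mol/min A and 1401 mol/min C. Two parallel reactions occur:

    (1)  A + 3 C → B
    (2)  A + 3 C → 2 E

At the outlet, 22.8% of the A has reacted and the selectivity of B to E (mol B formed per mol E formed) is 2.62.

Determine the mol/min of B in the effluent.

Conversion of A: A consumed = 0.228 × 458 = 104.4 mol/min = 1ξ₁ + 1ξ₂.
Selectivity: 1ξ₁ / (2ξ₂) = 2.62 → ξ₁ = 5.24 ξ₂.
Substitute: (1·5.24 + 1) ξ₂ = 104.4 → ξ₂ = 16.73 mol/min, ξ₁ = 87.69 mol/min.
Outlet amounts (n = n₀ + Σ ν·ξ):
  A: 458 − 1(87.69) − 1(16.73) = 353.6
  C: 1401 − 3(87.69) − 3(16.73) = 1088
  B: 0 + 1(87.69) = 87.69
  E: 0 + 2(16.73) = 33.47

87.7 mol/min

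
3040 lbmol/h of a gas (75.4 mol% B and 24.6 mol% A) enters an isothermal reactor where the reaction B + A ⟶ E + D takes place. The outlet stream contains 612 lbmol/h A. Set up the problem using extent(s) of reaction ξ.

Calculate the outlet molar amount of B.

2160 lbmol/h

For A: n = n₀ − 1ξ → 612 = 747.8 − 1ξ, giving ξ = 135.8 lbmol/h.
Outlet amounts (n = n₀ + ν ξ):
  B: 2292 − 1(135.8) = 2156
  A: 747.8 − 1(135.8) = 612
  E: 0 + 1(135.8) = 135.8
  D: 0 + 1(135.8) = 135.8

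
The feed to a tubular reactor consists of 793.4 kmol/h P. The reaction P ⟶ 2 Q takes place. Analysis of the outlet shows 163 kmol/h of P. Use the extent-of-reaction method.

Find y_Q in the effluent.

For P: n = n₀ − 1ξ → 163 = 793.4 − 1ξ, giving ξ = 630.4 kmol/h.
Outlet amounts (n = n₀ + ν ξ):
  P: 793.4 − 1(630.4) = 163
  Q: 0 + 2(630.4) = 1261
Total out = 1424 kmol/h; y_Q = 1261 / 1424 = 0.8855.

0.886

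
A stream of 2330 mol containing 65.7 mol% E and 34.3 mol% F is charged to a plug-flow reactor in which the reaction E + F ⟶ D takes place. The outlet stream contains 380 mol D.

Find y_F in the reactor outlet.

0.215

For D: n = n₀ + 1ξ → 380 = 0 + 1ξ, giving ξ = 380 mol.
Outlet amounts (n = n₀ + ν ξ):
  E: 1531 − 1(380) = 1151
  F: 799.2 − 1(380) = 419.2
  D: 0 + 1(380) = 380
Total out = 1950 mol; y_F = 419.2 / 1950 = 0.215.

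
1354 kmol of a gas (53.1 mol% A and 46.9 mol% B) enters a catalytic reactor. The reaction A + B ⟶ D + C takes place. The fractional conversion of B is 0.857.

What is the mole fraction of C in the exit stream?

0.402

B reacted = 0.857 × 635 = 544.2 kmol; ν_B = −1, so ξ = 544.2/1 = 544.2 kmol.
Outlet amounts (n = n₀ + ν ξ):
  A: 719 − 1(544.2) = 174.8
  B: 635 − 1(544.2) = 90.81
  D: 0 + 1(544.2) = 544.2
  C: 0 + 1(544.2) = 544.2
Total out = 1354 kmol; y_C = 544.2 / 1354 = 0.4019.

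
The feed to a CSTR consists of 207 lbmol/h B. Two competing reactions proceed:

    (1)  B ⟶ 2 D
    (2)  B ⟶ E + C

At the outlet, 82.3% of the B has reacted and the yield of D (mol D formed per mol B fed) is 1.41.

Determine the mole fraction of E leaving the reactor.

Yield of D: 2ξ₁ / 207 = 1.41 → ξ₁ = 145.9 lbmol/h.
Conversion of B: 1ξ₁ + 1ξ₂ = 0.823 × 207 = 170.4 → ξ₂ = 24.43 lbmol/h.
Outlet amounts (n = n₀ + Σ ν·ξ):
  B: 207 − 1(145.9) − 1(24.43) = 36.64
  D: 0 + 2(145.9) = 291.9
  E: 0 + 1(24.43) = 24.43
  C: 0 + 1(24.43) = 24.43
Total out = 377.4 lbmol/h; y_E = 24.43 / 377.4 = 0.06473.

0.0647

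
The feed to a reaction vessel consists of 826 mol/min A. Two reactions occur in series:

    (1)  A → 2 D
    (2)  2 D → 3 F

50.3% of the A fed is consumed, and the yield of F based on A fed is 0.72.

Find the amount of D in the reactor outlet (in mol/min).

Conversion of A: A consumed = 1ξ₁ = 0.503 × 826 → ξ₁ = 415.5 mol/min.
Yield of F: 3ξ₂ / 826 = 0.72 → ξ₂ = 198.2 mol/min.
Outlet amounts (n = n₀ + Σ ν·ξ):
  A: 826 − 1(415.5) = 410.5
  D: 0 + 2(415.5) − 2(198.2) = 434.5
  F: 0 + 3(198.2) = 594.7

434 mol/min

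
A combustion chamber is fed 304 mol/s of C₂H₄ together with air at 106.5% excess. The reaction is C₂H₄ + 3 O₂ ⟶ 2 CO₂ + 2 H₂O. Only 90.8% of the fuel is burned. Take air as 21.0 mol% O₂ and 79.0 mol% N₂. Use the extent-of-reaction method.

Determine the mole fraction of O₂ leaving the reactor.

0.114

Stoichiometric O₂ = 3 × 304 = 912 mol/s; O₂ fed = 912 × 2.065 = 1883 mol/s.
N₂ fed = 1883 × 79/21 = 7085 mol/s.
Fuel reacted = 0.908 × 304 → ξ = 276 mol/s.
Outlet (n = n₀ + ν ξ):
  C₂H₄: 304 − 1(276) = 27.97
  O₂: 1883 − 3(276) = 1055
  N₂: 7085 (inert)
  CO₂: 0 + 2(276) = 552.1
  H₂O: 0 + 2(276) = 552.1
Total out = 9272 mol/s; y_O₂ = 1055 / 9272 = 0.1138.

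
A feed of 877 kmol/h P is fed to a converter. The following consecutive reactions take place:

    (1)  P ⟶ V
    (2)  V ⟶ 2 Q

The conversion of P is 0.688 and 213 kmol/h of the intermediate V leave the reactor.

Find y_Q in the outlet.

Conversion of P: P consumed = 1ξ₁ = 0.688 × 877 → ξ₁ = 603.4 kmol/h.
V balance: n_V = 0 + 1ξ₁ − 1ξ₂ = 213 → ξ₂ = (1·603.4 − 213)/1 = 390.4 kmol/h.
Outlet amounts (n = n₀ + Σ ν·ξ):
  P: 877 − 1(603.4) = 273.6
  V: 0 + 1(603.4) − 1(390.4) = 213
  Q: 0 + 2(390.4) = 780.8
Total out = 1267 kmol/h; y_Q = 780.8 / 1267 = 0.616.

0.616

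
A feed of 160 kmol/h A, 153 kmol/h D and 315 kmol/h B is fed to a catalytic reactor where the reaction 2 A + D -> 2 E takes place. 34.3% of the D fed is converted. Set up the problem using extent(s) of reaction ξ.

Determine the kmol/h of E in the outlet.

D reacted = 0.343 × 153 = 52.48 kmol/h; ν_D = −1, so ξ = 52.48/1 = 52.48 kmol/h.
Outlet amounts (n = n₀ + ν ξ):
  A: 160 − 2(52.48) = 55.04
  D: 153 − 1(52.48) = 100.5
  E: 0 + 2(52.48) = 105
  B: 315 (inert)

105 kmol/h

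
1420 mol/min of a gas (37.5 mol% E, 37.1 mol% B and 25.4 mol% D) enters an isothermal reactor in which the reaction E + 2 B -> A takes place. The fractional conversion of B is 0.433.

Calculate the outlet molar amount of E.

418 mol/min

B reacted = 0.433 × 526.8 = 228.1 mol/min; ν_B = −2, so ξ = 228.1/2 = 114.1 mol/min.
Outlet amounts (n = n₀ + ν ξ):
  E: 532.5 − 1(114.1) = 418.4
  B: 526.8 − 2(114.1) = 298.7
  A: 0 + 1(114.1) = 114.1
  D: 360.7 (inert)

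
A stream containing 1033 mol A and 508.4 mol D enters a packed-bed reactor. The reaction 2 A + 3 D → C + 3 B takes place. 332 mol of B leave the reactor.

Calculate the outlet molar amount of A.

For B: n = n₀ + 3ξ → 332 = 0 + 3ξ, giving ξ = 110.7 mol.
Outlet amounts (n = n₀ + ν ξ):
  A: 1033 − 2(110.7) = 811.7
  D: 508.4 − 3(110.7) = 176.4
  C: 0 + 1(110.7) = 110.7
  B: 0 + 3(110.7) = 332

812 mol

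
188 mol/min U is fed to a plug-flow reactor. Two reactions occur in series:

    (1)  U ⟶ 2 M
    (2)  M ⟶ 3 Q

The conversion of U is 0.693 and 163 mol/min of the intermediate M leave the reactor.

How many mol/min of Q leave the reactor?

293 mol/min

Conversion of U: U consumed = 1ξ₁ = 0.693 × 188 → ξ₁ = 130.3 mol/min.
M balance: n_M = 0 + 2ξ₁ − 1ξ₂ = 163 → ξ₂ = (2·130.3 − 163)/1 = 97.57 mol/min.
Outlet amounts (n = n₀ + Σ ν·ξ):
  U: 188 − 1(130.3) = 57.72
  M: 0 + 2(130.3) − 1(97.57) = 163
  Q: 0 + 3(97.57) = 292.7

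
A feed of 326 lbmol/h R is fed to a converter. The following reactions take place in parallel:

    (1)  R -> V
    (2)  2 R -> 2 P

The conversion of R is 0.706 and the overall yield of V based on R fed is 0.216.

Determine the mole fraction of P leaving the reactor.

0.49

Yield of V: 1ξ₁ / 326 = 0.216 → ξ₁ = 70.42 lbmol/h.
Conversion of R: 1ξ₁ + 2ξ₂ = 0.706 × 326 = 230.2 → ξ₂ = 79.87 lbmol/h.
Outlet amounts (n = n₀ + Σ ν·ξ):
  R: 326 − 1(70.42) − 2(79.87) = 95.84
  V: 0 + 1(70.42) = 70.42
  P: 0 + 2(79.87) = 159.7
Total out = 326 lbmol/h; y_P = 159.7 / 326 = 0.49.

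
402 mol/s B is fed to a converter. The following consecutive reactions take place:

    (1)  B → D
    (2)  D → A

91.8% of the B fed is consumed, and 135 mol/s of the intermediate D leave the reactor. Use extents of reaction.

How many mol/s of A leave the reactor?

234 mol/s

Conversion of B: B consumed = 1ξ₁ = 0.918 × 402 → ξ₁ = 369 mol/s.
D balance: n_D = 0 + 1ξ₁ − 1ξ₂ = 135 → ξ₂ = (1·369 − 135)/1 = 234 mol/s.
Outlet amounts (n = n₀ + Σ ν·ξ):
  B: 402 − 1(369) = 32.96
  D: 0 + 1(369) − 1(234) = 135
  A: 0 + 1(234) = 234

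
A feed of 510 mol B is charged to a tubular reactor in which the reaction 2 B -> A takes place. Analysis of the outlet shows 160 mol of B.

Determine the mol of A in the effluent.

For B: n = n₀ − 2ξ → 160 = 510 − 2ξ, giving ξ = 175 mol.
Outlet amounts (n = n₀ + ν ξ):
  B: 510 − 2(175) = 160
  A: 0 + 1(175) = 175

175 mol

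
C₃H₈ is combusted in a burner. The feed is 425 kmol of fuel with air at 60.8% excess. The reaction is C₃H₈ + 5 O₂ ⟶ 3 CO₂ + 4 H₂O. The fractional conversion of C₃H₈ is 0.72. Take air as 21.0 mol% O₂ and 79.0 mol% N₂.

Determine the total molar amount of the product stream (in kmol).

17000 kmol

Stoichiometric O₂ = 5 × 425 = 2125 kmol; O₂ fed = 2125 × 1.608 = 3417 kmol.
N₂ fed = 3417 × 79/21 = 12850 kmol.
Fuel reacted = 0.72 × 425 → ξ = 306 kmol.
Outlet (n = n₀ + ν ξ):
  C₃H₈: 425 − 1(306) = 119
  O₂: 3417 − 5(306) = 1887
  N₂: 12850 (inert)
  CO₂: 0 + 3(306) = 918
  H₂O: 0 + 4(306) = 1224
Total out = 119 + 1887 + 12850 + 918 + 1224 = 17000 kmol.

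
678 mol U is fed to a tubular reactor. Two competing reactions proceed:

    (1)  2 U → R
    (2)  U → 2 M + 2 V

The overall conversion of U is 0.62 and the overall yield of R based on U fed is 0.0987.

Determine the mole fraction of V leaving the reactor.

0.39

Yield of R: 1ξ₁ / 678 = 0.0987 → ξ₁ = 66.92 mol.
Conversion of U: 2ξ₁ + 1ξ₂ = 0.62 × 678 = 420.4 → ξ₂ = 286.5 mol.
Outlet amounts (n = n₀ + Σ ν·ξ):
  U: 678 − 2(66.92) − 1(286.5) = 257.6
  R: 0 + 1(66.92) = 66.92
  M: 0 + 2(286.5) = 573
  V: 0 + 2(286.5) = 573
Total out = 1471 mol; y_V = 573 / 1471 = 0.3897.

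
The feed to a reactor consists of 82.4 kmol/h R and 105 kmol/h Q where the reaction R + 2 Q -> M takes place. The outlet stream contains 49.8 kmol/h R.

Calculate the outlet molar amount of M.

32.6 kmol/h

For R: n = n₀ − 1ξ → 49.8 = 82.4 − 1ξ, giving ξ = 32.6 kmol/h.
Outlet amounts (n = n₀ + ν ξ):
  R: 82.4 − 1(32.6) = 49.8
  Q: 105 − 2(32.6) = 39.8
  M: 0 + 1(32.6) = 32.6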